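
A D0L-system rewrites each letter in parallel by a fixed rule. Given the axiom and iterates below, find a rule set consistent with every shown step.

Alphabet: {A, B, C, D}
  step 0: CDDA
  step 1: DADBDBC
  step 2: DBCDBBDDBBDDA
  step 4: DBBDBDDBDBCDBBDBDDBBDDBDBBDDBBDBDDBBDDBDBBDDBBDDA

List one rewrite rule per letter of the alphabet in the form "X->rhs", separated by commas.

  step 1 ⇒ step 2: DADBDBC ⇒ DB·C·DB·BD·DB·BD·DA
    A ↦ C
    B ↦ BD
    C ↦ DA
    D ↦ DB

A->C, B->BD, C->DA, D->DB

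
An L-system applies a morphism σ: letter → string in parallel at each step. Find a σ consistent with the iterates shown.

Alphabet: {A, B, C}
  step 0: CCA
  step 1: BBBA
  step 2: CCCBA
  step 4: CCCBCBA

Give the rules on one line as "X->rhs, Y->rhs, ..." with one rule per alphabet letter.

A->BA, B->C, C->B

  step 1 ⇒ step 2: BBBA ⇒ C·C·C·BA
    A ↦ BA
    B ↦ C
  step 0 ⇒ step 1: CCA ⇒ B·B·BA
    C ↦ B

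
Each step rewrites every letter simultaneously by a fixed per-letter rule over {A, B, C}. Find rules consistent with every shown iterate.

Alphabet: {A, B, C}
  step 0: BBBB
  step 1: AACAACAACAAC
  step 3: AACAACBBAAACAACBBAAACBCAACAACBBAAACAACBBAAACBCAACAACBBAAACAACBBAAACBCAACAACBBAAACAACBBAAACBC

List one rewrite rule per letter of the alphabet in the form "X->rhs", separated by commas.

  step 0 ⇒ step 1: BBBB ⇒ AAC·AAC·AAC·AAC
    B ↦ AAC
    A ↦ BBA  (constrained at step 1)
    C ↦ BC  (constrained at step 1)

A->BBA, B->AAC, C->BC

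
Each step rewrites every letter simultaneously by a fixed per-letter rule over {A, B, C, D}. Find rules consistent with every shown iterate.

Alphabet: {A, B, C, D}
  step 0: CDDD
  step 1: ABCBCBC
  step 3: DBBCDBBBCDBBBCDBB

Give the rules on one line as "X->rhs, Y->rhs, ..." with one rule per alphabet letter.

  step 0 ⇒ step 1: CDDD ⇒ A·BC·BC·BC
    C ↦ A
    D ↦ BC
    A ↦ B  (constrained at step 1)
    B ↦ DB  (constrained at step 1)

A->B, B->DB, C->A, D->BC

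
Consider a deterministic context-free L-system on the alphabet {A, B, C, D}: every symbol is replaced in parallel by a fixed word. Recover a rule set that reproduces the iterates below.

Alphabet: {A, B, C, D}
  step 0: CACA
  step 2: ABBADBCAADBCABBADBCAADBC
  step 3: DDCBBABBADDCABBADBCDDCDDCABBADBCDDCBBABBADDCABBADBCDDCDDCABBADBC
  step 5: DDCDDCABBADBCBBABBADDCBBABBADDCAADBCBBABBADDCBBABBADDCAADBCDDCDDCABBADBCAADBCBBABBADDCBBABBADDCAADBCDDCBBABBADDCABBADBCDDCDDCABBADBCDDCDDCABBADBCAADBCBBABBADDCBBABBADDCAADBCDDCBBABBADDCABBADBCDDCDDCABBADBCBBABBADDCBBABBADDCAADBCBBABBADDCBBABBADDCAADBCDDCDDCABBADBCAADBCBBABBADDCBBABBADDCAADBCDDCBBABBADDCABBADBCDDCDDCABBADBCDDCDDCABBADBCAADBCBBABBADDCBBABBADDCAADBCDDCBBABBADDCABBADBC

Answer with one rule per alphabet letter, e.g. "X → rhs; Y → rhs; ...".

A->DDC, B->BBA, C->DBC, D->A

  step 2 ⇒ step 3: ABBADBCAADBCABBADBCAADBC ⇒ DDC·BBA·BBA·DDC·A·BBA·DBC·DDC·DDC·A·BBA·DBC·DDC·BBA·BBA·DDC·A·BBA·DBC·DDC·DDC·A·BBA·DBC
    A ↦ DDC
    B ↦ BBA
    C ↦ DBC
    D ↦ A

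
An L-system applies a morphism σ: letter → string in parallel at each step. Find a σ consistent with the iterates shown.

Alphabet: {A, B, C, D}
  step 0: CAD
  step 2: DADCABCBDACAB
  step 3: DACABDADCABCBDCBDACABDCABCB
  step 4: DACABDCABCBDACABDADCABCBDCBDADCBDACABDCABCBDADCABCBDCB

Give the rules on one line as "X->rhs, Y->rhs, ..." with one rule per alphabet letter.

A->CAB, B->CB, C->D, D->DA

  step 3 ⇒ step 4: DACABDADCABCBDCBDACABDCABCB ⇒ DA·CAB·D·CAB·CB·DA·CAB·DA·D·CAB·CB·D·CB·DA·D·CB·DA·CAB·D·CAB·CB·DA·D·CAB·CB·D·CB
    A ↦ CAB
    B ↦ CB
    C ↦ D
    D ↦ DA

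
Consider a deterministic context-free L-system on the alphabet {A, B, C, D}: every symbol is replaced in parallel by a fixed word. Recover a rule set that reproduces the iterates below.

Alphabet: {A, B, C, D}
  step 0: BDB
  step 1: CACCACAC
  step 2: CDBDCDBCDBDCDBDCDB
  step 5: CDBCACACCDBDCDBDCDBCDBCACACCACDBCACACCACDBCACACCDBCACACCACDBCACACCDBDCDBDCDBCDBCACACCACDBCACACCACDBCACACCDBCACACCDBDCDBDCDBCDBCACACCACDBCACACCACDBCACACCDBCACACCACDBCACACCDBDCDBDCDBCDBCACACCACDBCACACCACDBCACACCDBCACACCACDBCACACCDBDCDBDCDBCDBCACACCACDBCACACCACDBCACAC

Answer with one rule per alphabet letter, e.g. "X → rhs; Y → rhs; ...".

A->D, B->CAC, C->CDB, D->CA

  step 1 ⇒ step 2: CACCACAC ⇒ CDB·D·CDB·CDB·D·CDB·D·CDB
    A ↦ D
    C ↦ CDB
  step 0 ⇒ step 1: BDB ⇒ CAC·CA·CAC
    B ↦ CAC
  step 0 ⇒ step 1: BDB ⇒ CAC·CA·CAC
    D ↦ CA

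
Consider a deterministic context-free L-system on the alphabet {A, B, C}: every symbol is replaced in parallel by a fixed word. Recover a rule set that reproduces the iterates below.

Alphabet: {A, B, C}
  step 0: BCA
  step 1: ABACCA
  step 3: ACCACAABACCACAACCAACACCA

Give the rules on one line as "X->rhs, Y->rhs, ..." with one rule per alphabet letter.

A->CA, B->AB, C->AC

  step 0 ⇒ step 1: BCA ⇒ AB·AC·CA
    A ↦ CA
    B ↦ AB
    C ↦ AC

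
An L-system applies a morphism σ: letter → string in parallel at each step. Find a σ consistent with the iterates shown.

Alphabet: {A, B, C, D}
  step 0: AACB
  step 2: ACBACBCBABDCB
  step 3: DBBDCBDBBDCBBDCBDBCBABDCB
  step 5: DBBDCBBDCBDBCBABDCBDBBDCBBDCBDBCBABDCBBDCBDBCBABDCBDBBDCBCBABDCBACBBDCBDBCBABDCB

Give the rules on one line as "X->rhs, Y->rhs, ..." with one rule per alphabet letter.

  step 2 ⇒ step 3: ACBACBCBABDCB ⇒ DB·BD·CB·DB·BD·CB·BD·CB·DB·CB·A·BD·CB
    A ↦ DB
    B ↦ CB
    C ↦ BD
    D ↦ A

A->DB, B->CB, C->BD, D->A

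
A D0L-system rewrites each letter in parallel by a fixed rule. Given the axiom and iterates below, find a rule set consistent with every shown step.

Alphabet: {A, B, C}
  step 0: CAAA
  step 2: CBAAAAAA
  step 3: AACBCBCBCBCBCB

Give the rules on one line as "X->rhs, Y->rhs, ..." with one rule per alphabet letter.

  step 2 ⇒ step 3: CBAAAAAA ⇒ A·A·CB·CB·CB·CB·CB·CB
    A ↦ CB
    B ↦ A
    C ↦ A

A->CB, B->A, C->A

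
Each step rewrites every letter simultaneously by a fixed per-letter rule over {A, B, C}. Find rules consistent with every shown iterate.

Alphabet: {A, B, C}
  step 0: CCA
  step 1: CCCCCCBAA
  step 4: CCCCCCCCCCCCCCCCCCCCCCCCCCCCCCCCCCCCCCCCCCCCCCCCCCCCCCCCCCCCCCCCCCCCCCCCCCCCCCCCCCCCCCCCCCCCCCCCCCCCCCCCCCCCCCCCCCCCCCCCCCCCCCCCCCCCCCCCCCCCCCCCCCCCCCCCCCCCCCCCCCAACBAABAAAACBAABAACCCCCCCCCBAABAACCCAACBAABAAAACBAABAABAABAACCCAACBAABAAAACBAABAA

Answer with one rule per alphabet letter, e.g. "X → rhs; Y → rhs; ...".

A->BAA, B->AAC, C->CCC

  step 0 ⇒ step 1: CCA ⇒ CCC·CCC·BAA
    A ↦ BAA
    C ↦ CCC
    B ↦ AAC  (constrained at step 1)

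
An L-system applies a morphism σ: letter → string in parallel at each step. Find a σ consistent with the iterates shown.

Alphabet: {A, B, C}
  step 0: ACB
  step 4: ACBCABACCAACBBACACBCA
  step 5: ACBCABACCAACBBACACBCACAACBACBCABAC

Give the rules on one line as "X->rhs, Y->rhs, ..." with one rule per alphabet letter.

  step 4 ⇒ step 5: ACBCABACCAACBBACACBCA ⇒ AC·B·CA·B·AC·CA·AC·B·B·AC·AC·B·CA·CA·AC·B·AC·B·CA·B·AC
    A ↦ AC
    B ↦ CA
    C ↦ B

A->AC, B->CA, C->B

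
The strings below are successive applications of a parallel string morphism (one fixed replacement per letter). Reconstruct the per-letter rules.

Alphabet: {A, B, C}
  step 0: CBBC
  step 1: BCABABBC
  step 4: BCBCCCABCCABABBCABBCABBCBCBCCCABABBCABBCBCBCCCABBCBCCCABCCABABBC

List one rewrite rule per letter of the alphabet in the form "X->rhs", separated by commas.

A->CC, B->AB, C->BC

  step 0 ⇒ step 1: CBBC ⇒ BC·AB·AB·BC
    B ↦ AB
    C ↦ BC
    A ↦ CC  (constrained at step 1)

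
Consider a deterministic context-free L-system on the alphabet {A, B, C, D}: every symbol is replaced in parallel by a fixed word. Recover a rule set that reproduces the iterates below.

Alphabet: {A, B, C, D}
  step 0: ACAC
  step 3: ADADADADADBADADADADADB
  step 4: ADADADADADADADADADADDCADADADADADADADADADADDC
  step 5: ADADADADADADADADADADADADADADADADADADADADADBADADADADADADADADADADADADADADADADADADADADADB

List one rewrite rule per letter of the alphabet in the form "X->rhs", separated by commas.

  step 4 ⇒ step 5: ADADADADADADADADADADDCADADADADADADADADADADDC ⇒ AD·AD·AD·AD·AD·AD·AD·AD·AD·AD·AD·AD·AD·AD·AD·AD·AD·AD·AD·AD·AD·B·AD·AD·AD·AD·AD·AD·AD·AD·AD·AD·AD·AD·AD·AD·AD·AD·AD·AD·AD·AD·AD·B
    A ↦ AD
    C ↦ B
    D ↦ AD
  step 3 ⇒ step 4: ADADADADADBADADADADADB ⇒ AD·AD·AD·AD·AD·AD·AD·AD·AD·AD·DC·AD·AD·AD·AD·AD·AD·AD·AD·AD·AD·DC
    B ↦ DC

A->AD, B->DC, C->B, D->AD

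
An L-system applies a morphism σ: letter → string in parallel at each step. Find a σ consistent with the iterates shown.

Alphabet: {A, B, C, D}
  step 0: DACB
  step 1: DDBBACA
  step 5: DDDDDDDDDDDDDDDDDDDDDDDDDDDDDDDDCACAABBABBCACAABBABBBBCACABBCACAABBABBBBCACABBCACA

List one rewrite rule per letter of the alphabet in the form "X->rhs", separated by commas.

A->BB, B->CA, C->A, D->DD

  step 0 ⇒ step 1: DACB ⇒ DD·BB·A·CA
    A ↦ BB
    B ↦ CA
    C ↦ A
    D ↦ DD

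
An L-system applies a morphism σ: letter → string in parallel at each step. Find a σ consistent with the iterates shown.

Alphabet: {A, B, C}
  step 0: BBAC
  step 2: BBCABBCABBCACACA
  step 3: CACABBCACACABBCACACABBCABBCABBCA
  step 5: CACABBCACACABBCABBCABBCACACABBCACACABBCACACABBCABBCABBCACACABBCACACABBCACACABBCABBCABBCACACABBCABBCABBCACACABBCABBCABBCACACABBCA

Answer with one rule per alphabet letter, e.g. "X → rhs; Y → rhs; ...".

  step 2 ⇒ step 3: BBCABBCABBCACACA ⇒ CA·CA·BB·CA·CA·CA·BB·CA·CA·CA·BB·CA·BB·CA·BB·CA
    A ↦ CA
    B ↦ CA
    C ↦ BB

A->CA, B->CA, C->BB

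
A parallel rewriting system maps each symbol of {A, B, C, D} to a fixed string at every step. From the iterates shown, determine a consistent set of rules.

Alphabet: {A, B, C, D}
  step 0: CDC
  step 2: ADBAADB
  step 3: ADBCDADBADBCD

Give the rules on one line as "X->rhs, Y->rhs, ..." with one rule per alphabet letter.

A->ADB, B->D, C->A, D->C

  step 2 ⇒ step 3: ADBAADB ⇒ ADB·C·D·ADB·ADB·C·D
    A ↦ ADB
    B ↦ D
    D ↦ C
    C ↦ A  (constrained at step 0)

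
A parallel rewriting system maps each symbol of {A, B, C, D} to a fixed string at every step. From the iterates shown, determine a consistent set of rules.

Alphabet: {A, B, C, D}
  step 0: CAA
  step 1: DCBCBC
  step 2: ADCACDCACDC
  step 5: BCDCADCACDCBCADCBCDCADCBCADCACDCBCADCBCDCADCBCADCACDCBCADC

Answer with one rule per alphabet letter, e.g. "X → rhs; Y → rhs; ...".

A->BC, B->AC, C->DC, D->A

  step 1 ⇒ step 2: DCBCBC ⇒ A·DC·AC·DC·AC·DC
    B ↦ AC
    C ↦ DC
    D ↦ A
  step 0 ⇒ step 1: CAA ⇒ DC·BC·BC
    A ↦ BC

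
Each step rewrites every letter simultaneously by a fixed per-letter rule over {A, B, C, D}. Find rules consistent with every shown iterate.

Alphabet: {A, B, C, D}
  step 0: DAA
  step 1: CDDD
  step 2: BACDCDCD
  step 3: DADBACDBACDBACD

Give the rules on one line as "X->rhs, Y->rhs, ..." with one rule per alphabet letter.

  step 2 ⇒ step 3: BACDCDCD ⇒ DA·D·BA·CD·BA·CD·BA·CD
    A ↦ D
    B ↦ DA
    C ↦ BA
    D ↦ CD

A->D, B->DA, C->BA, D->CD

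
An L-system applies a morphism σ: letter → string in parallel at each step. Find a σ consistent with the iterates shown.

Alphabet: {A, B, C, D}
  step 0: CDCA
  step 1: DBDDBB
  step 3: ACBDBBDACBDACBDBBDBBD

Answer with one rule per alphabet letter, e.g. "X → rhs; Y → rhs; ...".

  step 0 ⇒ step 1: CDCA ⇒ D·BD·D·BB
    A ↦ BB
    C ↦ D
    D ↦ BD
    B ↦ AC  (constrained at step 1)

A->BB, B->AC, C->D, D->BD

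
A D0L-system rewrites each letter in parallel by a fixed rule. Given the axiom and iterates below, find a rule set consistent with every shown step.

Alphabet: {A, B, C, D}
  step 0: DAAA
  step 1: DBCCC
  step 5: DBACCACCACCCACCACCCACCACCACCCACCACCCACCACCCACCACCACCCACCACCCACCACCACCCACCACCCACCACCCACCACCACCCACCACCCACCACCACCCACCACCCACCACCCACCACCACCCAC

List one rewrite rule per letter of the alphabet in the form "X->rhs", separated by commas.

  step 0 ⇒ step 1: DAAA ⇒ DB·C·C·C
    A ↦ C
    D ↦ DB
    B ↦ A  (constrained at step 1)
    C ↦ CAC  (constrained at step 1)

A->C, B->A, C->CAC, D->DB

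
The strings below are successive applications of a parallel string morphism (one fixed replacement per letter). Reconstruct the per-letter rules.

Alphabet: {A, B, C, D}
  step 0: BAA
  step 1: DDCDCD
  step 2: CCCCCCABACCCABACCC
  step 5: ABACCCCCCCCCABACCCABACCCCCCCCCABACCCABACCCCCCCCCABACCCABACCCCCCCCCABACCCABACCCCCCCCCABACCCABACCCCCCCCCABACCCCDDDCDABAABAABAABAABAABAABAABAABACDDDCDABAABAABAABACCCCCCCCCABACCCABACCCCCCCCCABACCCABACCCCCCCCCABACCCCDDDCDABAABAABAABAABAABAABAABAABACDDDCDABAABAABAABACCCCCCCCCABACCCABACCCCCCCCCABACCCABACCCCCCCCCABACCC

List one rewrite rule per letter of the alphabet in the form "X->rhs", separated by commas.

A->CD, B->DD, C->ABA, D->CCC

  step 1 ⇒ step 2: DDCDCD ⇒ CCC·CCC·ABA·CCC·ABA·CCC
    C ↦ ABA
    D ↦ CCC
  step 0 ⇒ step 1: BAA ⇒ DD·CD·CD
    A ↦ CD
  step 0 ⇒ step 1: BAA ⇒ DD·CD·CD
    B ↦ DD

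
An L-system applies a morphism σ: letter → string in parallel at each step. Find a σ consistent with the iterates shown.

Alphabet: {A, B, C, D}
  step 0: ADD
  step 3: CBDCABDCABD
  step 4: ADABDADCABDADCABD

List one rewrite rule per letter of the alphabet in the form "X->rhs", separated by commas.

A->C, B->A, C->AD, D->BD

  step 3 ⇒ step 4: CBDCABDCABD ⇒ AD·A·BD·AD·C·A·BD·AD·C·A·BD
    A ↦ C
    B ↦ A
    C ↦ AD
    D ↦ BD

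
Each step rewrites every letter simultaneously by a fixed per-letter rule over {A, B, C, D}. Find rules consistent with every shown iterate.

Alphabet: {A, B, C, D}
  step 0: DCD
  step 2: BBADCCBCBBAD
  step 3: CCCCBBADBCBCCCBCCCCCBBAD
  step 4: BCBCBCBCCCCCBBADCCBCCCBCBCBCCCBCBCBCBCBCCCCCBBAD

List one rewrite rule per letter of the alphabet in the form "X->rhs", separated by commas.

  step 3 ⇒ step 4: CCCCBBADBCBCCCBCCCCCBBAD ⇒ BC·BC·BC·BC·CC·CC·BB·AD·CC·BC·CC·BC·BC·BC·CC·BC·BC·BC·BC·BC·CC·CC·BB·AD
    A ↦ BB
    B ↦ CC
    C ↦ BC
    D ↦ AD

A->BB, B->CC, C->BC, D->AD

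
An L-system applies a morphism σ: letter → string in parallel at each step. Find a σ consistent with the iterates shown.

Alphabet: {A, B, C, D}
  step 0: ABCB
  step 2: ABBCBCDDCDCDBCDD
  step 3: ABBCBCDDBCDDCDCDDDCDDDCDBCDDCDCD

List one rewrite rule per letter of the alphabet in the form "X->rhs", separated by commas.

A->AB, B->BC, C->DD, D->CD

  step 2 ⇒ step 3: ABBCBCDDCDCDBCDD ⇒ AB·BC·BC·DD·BC·DD·CD·CD·DD·CD·DD·CD·BC·DD·CD·CD
    A ↦ AB
    B ↦ BC
    C ↦ DD
    D ↦ CD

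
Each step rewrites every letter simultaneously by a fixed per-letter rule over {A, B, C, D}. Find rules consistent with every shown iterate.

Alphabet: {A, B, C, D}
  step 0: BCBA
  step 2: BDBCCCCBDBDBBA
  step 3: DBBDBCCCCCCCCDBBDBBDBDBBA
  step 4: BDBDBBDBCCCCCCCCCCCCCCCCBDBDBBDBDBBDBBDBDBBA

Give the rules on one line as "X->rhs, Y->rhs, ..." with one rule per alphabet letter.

  step 3 ⇒ step 4: DBBDBCCCCCCCCDBBDBBDBDBBA ⇒ B·DB·DB·B·DB·CC·CC·CC·CC·CC·CC·CC·CC·B·DB·DB·B·DB·DB·B·DB·B·DB·DB·BA
    A ↦ BA
    B ↦ DB
    C ↦ CC
    D ↦ B

A->BA, B->DB, C->CC, D->B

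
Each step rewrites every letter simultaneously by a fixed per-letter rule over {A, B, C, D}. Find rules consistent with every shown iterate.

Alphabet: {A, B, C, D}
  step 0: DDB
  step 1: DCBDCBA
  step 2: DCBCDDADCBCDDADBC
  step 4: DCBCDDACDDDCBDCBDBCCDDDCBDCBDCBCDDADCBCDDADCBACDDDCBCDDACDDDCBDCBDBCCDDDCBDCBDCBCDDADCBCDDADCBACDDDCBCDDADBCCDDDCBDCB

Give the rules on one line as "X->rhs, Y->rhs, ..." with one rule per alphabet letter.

A->DBC, B->A, C->CDD, D->DCB

  step 1 ⇒ step 2: DCBDCBA ⇒ DCB·CDD·A·DCB·CDD·A·DBC
    A ↦ DBC
    B ↦ A
    C ↦ CDD
    D ↦ DCB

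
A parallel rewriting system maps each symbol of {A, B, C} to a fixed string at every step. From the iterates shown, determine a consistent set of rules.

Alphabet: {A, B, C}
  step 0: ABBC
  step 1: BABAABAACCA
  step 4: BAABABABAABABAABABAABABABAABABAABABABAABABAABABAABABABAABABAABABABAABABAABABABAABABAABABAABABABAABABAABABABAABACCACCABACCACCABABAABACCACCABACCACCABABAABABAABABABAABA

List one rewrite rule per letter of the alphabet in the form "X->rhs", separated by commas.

  step 0 ⇒ step 1: ABBC ⇒ BA·BAA·BAA·CCA
    A ↦ BA
    B ↦ BAA
    C ↦ CCA

A->BA, B->BAA, C->CCA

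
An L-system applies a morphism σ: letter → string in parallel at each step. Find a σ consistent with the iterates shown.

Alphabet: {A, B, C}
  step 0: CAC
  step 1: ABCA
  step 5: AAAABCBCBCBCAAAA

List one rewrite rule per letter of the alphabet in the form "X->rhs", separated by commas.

A->BC, B->A, C->A

  step 0 ⇒ step 1: CAC ⇒ A·BC·A
    A ↦ BC
    C ↦ A
    B ↦ A  (constrained at step 1)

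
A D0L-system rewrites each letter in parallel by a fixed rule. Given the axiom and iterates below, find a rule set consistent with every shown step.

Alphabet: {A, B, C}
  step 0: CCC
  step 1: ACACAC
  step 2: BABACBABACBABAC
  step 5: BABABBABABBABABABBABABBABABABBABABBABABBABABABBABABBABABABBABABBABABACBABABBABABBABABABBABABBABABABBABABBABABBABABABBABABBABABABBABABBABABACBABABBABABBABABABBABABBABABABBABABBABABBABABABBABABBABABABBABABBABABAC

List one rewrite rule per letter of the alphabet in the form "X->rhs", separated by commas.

  step 1 ⇒ step 2: ACACAC ⇒ BAB·AC·BAB·AC·BAB·AC
    A ↦ BAB
    C ↦ AC
    B ↦ BA  (constrained at step 2)

A->BAB, B->BA, C->AC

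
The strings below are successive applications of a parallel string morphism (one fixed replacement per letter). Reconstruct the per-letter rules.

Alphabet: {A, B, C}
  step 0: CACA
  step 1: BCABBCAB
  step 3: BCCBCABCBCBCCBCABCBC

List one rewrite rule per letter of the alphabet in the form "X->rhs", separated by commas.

A->AB, B->C, C->BC

  step 0 ⇒ step 1: CACA ⇒ BC·AB·BC·AB
    A ↦ AB
    C ↦ BC
    B ↦ C  (constrained at step 1)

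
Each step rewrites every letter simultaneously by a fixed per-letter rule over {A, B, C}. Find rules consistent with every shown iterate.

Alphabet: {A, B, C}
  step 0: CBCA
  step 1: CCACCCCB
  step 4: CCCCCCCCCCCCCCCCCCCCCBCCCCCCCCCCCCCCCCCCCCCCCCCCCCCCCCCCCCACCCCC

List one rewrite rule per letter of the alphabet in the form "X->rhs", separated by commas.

A->CB, B->AC, C->CC

  step 0 ⇒ step 1: CBCA ⇒ CC·AC·CC·CB
    A ↦ CB
    B ↦ AC
    C ↦ CC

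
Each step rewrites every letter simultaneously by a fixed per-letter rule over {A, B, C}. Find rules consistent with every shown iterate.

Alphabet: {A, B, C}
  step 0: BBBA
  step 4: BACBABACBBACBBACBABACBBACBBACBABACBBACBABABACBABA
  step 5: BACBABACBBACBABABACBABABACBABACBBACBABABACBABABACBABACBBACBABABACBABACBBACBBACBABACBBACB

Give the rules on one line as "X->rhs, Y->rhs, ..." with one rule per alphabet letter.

A->CB, B->BA, C->A

  step 4 ⇒ step 5: BACBABACBBACBBACBABACBBACBBACBABACBBACBABABACBABA ⇒ BA·CB·A·BA·CB·BA·CB·A·BA·BA·CB·A·BA·BA·CB·A·BA·CB·BA·CB·A·BA·BA·CB·A·BA·BA·CB·A·BA·CB·BA·CB·A·BA·BA·CB·A·BA·CB·BA·CB·BA·CB·A·BA·CB·BA·CB
    A ↦ CB
    B ↦ BA
    C ↦ A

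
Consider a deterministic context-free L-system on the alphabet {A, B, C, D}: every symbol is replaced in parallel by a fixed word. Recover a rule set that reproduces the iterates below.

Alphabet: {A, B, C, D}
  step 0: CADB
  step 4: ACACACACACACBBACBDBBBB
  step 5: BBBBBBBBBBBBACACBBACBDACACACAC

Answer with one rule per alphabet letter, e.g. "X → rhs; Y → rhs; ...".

  step 4 ⇒ step 5: ACACACACACACBBACBDBBBB ⇒ B·B·B·B·B·B·B·B·B·B·B·B·AC·AC·B·B·AC·BD·AC·AC·AC·AC
    A ↦ B
    B ↦ AC
    C ↦ B
    D ↦ BD

A->B, B->AC, C->B, D->BD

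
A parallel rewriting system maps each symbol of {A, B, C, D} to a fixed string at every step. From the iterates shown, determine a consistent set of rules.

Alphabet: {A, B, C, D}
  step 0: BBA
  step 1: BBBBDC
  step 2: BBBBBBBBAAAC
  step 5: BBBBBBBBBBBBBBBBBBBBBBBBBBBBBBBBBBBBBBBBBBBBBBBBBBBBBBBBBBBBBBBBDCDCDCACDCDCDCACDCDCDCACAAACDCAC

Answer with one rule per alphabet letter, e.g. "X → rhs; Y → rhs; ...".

  step 1 ⇒ step 2: BBBBDC ⇒ BB·BB·BB·BB·AA·AC
    B ↦ BB
    C ↦ AC
    D ↦ AA
  step 0 ⇒ step 1: BBA ⇒ BB·BB·DC
    A ↦ DC

A->DC, B->BB, C->AC, D->AA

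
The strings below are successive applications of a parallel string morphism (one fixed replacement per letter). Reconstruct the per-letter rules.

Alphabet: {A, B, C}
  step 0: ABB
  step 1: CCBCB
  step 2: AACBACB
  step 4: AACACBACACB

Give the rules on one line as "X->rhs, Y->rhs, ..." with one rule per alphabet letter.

  step 1 ⇒ step 2: CCBCB ⇒ A·A·CB·A·CB
    B ↦ CB
    C ↦ A
  step 0 ⇒ step 1: ABB ⇒ C·CB·CB
    A ↦ C

A->C, B->CB, C->A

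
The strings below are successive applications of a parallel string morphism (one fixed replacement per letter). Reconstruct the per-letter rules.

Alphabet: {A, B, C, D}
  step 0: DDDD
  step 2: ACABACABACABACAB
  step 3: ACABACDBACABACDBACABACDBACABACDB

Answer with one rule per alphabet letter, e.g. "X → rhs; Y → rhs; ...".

  step 2 ⇒ step 3: ACABACABACABACAB ⇒ AC·AB·AC·DB·AC·AB·AC·DB·AC·AB·AC·DB·AC·AB·AC·DB
    A ↦ AC
    B ↦ DB
    C ↦ AB
    D ↦ AC  (constrained at step 0)

A->AC, B->DB, C->AB, D->AC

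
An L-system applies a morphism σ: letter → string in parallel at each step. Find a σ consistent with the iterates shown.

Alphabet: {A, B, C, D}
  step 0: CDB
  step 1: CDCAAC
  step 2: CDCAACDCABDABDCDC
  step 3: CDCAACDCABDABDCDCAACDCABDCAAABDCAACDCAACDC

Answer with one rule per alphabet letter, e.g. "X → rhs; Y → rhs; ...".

  step 2 ⇒ step 3: CDCAACDCABDABDCDC ⇒ CDC·AA·CDC·ABD·ABD·CDC·AA·CDC·ABD·C·AA·ABD·C·AA·CDC·AA·CDC
    A ↦ ABD
    B ↦ C
    C ↦ CDC
    D ↦ AA

A->ABD, B->C, C->CDC, D->AA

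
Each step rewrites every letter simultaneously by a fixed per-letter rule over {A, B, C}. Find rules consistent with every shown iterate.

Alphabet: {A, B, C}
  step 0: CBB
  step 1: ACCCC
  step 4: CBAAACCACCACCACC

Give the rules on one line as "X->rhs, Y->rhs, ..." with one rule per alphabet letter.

  step 0 ⇒ step 1: CBB ⇒ A·CC·CC
    B ↦ CC
    C ↦ A
    A ↦ CB  (constrained at step 1)

A->CB, B->CC, C->A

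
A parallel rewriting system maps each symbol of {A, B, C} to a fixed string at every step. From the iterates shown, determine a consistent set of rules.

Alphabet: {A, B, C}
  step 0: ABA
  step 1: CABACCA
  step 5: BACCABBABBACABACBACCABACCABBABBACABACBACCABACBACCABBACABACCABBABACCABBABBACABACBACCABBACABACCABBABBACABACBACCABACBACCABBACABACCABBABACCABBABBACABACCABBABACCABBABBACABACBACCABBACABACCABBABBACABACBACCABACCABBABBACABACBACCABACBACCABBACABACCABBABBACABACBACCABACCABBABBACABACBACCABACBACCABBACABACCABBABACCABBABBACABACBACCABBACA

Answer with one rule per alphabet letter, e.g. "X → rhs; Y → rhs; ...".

A->CA, B->BAC, C->BBA

  step 0 ⇒ step 1: ABA ⇒ CA·BAC·CA
    A ↦ CA
    B ↦ BAC
    C ↦ BBA  (constrained at step 1)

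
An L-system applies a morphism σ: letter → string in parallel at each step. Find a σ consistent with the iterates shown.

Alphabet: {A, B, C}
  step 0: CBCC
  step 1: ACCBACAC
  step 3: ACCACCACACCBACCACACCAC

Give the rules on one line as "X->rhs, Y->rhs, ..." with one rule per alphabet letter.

  step 0 ⇒ step 1: CBCC ⇒ AC·CB·AC·AC
    B ↦ CB
    C ↦ AC
    A ↦ C  (constrained at step 1)

A->C, B->CB, C->AC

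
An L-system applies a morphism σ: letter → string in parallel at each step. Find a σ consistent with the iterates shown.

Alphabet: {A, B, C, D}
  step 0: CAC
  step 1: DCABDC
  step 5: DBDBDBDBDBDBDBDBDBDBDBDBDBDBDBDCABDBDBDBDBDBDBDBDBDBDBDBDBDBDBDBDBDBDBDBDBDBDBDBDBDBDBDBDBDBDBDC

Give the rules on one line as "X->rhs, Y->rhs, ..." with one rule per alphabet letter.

  step 0 ⇒ step 1: CAC ⇒ DC·AB·DC
    A ↦ AB
    C ↦ DC
    B ↦ DB  (constrained at step 1)
    D ↦ DB  (constrained at step 1)

A->AB, B->DB, C->DC, D->DB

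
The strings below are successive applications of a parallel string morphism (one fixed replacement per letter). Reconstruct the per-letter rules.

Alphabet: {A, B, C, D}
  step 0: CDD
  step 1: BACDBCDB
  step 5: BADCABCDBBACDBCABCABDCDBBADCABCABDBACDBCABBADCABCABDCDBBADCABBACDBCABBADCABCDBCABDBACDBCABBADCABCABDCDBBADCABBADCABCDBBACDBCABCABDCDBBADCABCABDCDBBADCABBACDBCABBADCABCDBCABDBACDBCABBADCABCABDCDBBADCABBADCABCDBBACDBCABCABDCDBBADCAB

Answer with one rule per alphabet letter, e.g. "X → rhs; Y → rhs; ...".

  step 0 ⇒ step 1: CDD ⇒ BA·CDB·CDB
    C ↦ BA
    D ↦ CDB
    A ↦ D  (constrained at step 1)
    B ↦ CAB  (constrained at step 1)

A->D, B->CAB, C->BA, D->CDB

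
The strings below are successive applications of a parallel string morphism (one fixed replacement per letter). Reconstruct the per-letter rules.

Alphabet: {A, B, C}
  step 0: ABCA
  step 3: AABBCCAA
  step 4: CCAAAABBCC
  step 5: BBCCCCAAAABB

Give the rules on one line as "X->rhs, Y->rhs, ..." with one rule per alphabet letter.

  step 4 ⇒ step 5: CCAAAABBCC ⇒ B·B·C·C·C·C·AA·AA·B·B
    A ↦ C
    B ↦ AA
    C ↦ B

A->C, B->AA, C->B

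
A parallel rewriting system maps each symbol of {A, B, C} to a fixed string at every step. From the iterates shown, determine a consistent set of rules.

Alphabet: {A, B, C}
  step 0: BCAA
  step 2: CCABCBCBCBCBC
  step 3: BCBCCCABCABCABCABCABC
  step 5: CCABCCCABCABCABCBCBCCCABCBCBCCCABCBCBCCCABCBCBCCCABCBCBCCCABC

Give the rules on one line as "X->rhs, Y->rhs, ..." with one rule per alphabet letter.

  step 2 ⇒ step 3: CCABCBCBCBCBC ⇒ BC·BC·CC·A·BC·A·BC·A·BC·A·BC·A·BC
    A ↦ CC
    B ↦ A
    C ↦ BC

A->CC, B->A, C->BC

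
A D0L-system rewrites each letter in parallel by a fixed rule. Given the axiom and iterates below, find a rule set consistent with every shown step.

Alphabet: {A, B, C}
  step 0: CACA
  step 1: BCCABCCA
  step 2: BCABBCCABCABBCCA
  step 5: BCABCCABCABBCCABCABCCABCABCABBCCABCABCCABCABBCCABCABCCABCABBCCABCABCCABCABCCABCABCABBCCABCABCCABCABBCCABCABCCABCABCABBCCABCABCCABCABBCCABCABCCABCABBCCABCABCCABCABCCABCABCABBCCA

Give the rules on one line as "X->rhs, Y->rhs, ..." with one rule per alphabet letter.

  step 1 ⇒ step 2: BCCABCCA ⇒ BCA·B·B·CCA·BCA·B·B·CCA
    A ↦ CCA
    B ↦ BCA
    C ↦ B

A->CCA, B->BCA, C->B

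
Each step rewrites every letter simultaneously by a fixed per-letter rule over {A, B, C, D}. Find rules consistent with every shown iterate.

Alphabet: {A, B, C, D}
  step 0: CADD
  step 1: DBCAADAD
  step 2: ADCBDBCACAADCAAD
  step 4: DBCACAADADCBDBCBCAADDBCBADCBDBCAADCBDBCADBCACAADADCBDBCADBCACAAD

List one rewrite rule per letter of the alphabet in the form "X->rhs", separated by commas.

  step 1 ⇒ step 2: DBCAADAD ⇒ AD·CB·DB·CA·CA·AD·CA·AD
    A ↦ CA
    B ↦ CB
    C ↦ DB
    D ↦ AD

A->CA, B->CB, C->DB, D->AD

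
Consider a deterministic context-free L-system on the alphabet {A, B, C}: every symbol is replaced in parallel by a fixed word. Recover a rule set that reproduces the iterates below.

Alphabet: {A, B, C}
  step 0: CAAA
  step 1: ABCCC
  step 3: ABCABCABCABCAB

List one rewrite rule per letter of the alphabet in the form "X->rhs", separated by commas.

  step 0 ⇒ step 1: CAAA ⇒ AB·C·C·C
    A ↦ C
    C ↦ AB
    B ↦ AB  (constrained at step 1)

A->C, B->AB, C->AB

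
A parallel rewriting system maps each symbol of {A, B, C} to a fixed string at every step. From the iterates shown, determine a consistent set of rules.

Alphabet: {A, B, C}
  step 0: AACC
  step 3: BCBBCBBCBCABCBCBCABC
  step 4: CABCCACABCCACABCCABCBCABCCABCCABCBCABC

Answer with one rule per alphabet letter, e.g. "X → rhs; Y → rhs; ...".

A->B, B->CA, C->BC

  step 3 ⇒ step 4: BCBBCBBCBCABCBCBCABC ⇒ CA·BC·CA·CA·BC·CA·CA·BC·CA·BC·B·CA·BC·CA·BC·CA·BC·B·CA·BC
    A ↦ B
    B ↦ CA
    C ↦ BC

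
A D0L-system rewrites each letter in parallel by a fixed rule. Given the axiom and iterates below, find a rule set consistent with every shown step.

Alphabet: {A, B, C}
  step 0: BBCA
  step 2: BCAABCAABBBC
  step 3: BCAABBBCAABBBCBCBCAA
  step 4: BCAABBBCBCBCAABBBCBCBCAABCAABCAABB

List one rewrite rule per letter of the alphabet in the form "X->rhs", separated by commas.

A->B, B->BC, C->AA

  step 3 ⇒ step 4: BCAABBBCAABBBCBCBCAA ⇒ BC·AA·B·B·BC·BC·BC·AA·B·B·BC·BC·BC·AA·BC·AA·BC·AA·B·B
    A ↦ B
    B ↦ BC
    C ↦ AA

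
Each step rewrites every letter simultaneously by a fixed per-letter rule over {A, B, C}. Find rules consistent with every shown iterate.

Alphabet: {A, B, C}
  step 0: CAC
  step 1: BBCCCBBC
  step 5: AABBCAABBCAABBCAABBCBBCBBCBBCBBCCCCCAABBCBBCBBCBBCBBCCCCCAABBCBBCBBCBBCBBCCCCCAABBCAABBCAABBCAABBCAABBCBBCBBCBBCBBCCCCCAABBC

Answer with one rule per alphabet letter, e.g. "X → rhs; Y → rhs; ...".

  step 0 ⇒ step 1: CAC ⇒ BBC·CC·BBC
    A ↦ CC
    C ↦ BBC
    B ↦ A  (constrained at step 1)

A->CC, B->A, C->BBC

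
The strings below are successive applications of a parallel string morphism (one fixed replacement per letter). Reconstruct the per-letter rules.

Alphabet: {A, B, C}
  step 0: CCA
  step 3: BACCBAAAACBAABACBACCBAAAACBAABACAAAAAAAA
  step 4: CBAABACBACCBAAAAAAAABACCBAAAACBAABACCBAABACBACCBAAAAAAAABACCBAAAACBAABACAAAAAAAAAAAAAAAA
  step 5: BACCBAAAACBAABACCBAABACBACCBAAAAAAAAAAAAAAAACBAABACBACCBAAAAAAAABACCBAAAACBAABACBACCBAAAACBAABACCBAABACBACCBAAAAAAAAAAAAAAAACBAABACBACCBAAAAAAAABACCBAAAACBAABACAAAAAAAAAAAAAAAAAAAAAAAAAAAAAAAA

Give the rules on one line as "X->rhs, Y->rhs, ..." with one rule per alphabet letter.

  step 4 ⇒ step 5: CBAABACBACCBAAAAAAAABACCBAAAACBAABACCBAABACBACCBAAAAAAAABACCBAAAACBAABACAAAAAAAAAAAAAAAA ⇒ BAC·CB·AA·AA·CB·AA·BAC·CB·AA·BAC·BAC·CB·AA·AA·AA·AA·AA·AA·AA·AA·CB·AA·BAC·BAC·CB·AA·AA·AA·AA·BAC·CB·AA·AA·CB·AA·BAC·BAC·CB·AA·AA·CB·AA·BAC·CB·AA·BAC·BAC·CB·AA·AA·AA·AA·AA·AA·AA·AA·CB·AA·BAC·BAC·CB·AA·AA·AA·AA·BAC·CB·AA·AA·CB·AA·BAC·AA·AA·AA·AA·AA·AA·AA·AA·AA·AA·AA·AA·AA·AA·AA·AA
    A ↦ AA
    B ↦ CB
    C ↦ BAC

A->AA, B->CB, C->BAC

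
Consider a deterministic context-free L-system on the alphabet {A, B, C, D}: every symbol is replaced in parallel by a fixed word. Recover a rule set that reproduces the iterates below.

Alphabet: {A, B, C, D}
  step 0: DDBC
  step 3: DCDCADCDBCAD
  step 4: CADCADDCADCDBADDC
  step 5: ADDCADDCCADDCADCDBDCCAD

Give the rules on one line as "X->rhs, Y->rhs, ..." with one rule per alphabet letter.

A->D, B->DB, C->AD, D->C

  step 4 ⇒ step 5: CADCADDCADCDBADDC ⇒ AD·D·C·AD·D·C·C·AD·D·C·AD·C·DB·D·C·C·AD
    A ↦ D
    B ↦ DB
    C ↦ AD
    D ↦ C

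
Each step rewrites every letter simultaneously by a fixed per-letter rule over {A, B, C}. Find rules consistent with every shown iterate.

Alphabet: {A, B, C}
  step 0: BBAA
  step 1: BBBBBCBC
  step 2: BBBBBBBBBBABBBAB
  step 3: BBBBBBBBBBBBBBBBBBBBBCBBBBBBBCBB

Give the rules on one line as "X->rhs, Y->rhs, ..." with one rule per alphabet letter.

A->BC, B->BB, C->AB

  step 2 ⇒ step 3: BBBBBBBBBBABBBAB ⇒ BB·BB·BB·BB·BB·BB·BB·BB·BB·BB·BC·BB·BB·BB·BC·BB
    A ↦ BC
    B ↦ BB
  step 1 ⇒ step 2: BBBBBCBC ⇒ BB·BB·BB·BB·BB·AB·BB·AB
    C ↦ AB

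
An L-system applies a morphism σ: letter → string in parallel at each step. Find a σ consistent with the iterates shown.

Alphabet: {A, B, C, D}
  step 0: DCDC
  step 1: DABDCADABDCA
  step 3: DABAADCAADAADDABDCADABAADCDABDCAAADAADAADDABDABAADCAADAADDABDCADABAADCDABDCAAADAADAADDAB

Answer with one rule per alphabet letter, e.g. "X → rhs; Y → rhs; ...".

  step 0 ⇒ step 1: DCDC ⇒ DAB·DCA·DAB·DCA
    C ↦ DCA
    D ↦ DAB
    A ↦ AAD  (constrained at step 1)
    B ↦ C  (constrained at step 1)

A->AAD, B->C, C->DCA, D->DAB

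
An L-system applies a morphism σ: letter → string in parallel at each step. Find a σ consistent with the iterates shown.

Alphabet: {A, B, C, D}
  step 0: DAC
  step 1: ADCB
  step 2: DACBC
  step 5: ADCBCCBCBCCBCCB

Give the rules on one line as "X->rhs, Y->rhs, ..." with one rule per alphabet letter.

  step 1 ⇒ step 2: ADCB ⇒ D·A·CB·C
    A ↦ D
    B ↦ C
    C ↦ CB
    D ↦ A

A->D, B->C, C->CB, D->A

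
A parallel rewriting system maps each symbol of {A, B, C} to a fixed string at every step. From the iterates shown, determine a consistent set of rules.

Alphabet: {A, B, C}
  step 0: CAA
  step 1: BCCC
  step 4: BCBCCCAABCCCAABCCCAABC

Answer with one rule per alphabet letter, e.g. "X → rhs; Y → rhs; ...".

  step 0 ⇒ step 1: CAA ⇒ BC·C·C
    A ↦ C
    C ↦ BC
    B ↦ AA  (constrained at step 1)

A->C, B->AA, C->BC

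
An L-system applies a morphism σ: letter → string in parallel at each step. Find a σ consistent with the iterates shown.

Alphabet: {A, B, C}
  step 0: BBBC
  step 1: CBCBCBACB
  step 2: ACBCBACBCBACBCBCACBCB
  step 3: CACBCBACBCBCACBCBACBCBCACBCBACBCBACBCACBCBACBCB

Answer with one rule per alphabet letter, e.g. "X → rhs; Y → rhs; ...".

A->C, B->CB, C->ACB

  step 2 ⇒ step 3: ACBCBACBCBACBCBCACBCB ⇒ C·ACB·CB·ACB·CB·C·ACB·CB·ACB·CB·C·ACB·CB·ACB·CB·ACB·C·ACB·CB·ACB·CB
    A ↦ C
    B ↦ CB
    C ↦ ACB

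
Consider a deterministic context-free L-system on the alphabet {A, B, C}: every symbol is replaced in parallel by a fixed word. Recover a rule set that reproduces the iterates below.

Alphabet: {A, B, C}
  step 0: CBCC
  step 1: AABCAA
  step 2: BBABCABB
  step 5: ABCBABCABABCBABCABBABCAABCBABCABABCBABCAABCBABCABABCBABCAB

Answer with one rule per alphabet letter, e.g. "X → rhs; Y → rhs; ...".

A->B, B->ABC, C->A

  step 1 ⇒ step 2: AABCAA ⇒ B·B·ABC·A·B·B
    A ↦ B
    B ↦ ABC
    C ↦ A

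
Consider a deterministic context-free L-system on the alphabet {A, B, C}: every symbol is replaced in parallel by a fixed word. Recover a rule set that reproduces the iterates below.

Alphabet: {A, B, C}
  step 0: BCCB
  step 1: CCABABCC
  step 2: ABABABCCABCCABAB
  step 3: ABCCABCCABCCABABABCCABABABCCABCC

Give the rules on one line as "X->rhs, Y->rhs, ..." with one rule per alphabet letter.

A->AB, B->CC, C->AB

  step 2 ⇒ step 3: ABABABCCABCCABAB ⇒ AB·CC·AB·CC·AB·CC·AB·AB·AB·CC·AB·AB·AB·CC·AB·CC
    A ↦ AB
    B ↦ CC
    C ↦ AB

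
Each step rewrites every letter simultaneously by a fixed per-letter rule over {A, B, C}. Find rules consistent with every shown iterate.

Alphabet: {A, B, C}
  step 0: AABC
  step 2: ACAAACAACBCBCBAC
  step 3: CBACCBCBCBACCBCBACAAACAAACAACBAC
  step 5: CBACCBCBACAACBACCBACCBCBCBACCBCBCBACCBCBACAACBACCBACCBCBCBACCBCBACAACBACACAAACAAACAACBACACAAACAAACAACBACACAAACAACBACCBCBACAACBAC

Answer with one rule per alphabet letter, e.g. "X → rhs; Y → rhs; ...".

  step 2 ⇒ step 3: ACAAACAACBCBCBAC ⇒ CB·AC·CB·CB·CB·AC·CB·CB·AC·AA·AC·AA·AC·AA·CB·AC
    A ↦ CB
    B ↦ AA
    C ↦ AC

A->CB, B->AA, C->AC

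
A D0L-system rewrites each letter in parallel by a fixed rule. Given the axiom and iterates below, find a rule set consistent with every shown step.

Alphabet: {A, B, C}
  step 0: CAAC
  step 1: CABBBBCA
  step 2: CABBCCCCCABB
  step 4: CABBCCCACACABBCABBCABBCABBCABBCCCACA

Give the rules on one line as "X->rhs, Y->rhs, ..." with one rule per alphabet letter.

  step 1 ⇒ step 2: CABBBBCA ⇒ CA·BB·C·C·C·C·CA·BB
    A ↦ BB
    B ↦ C
    C ↦ CA

A->BB, B->C, C->CA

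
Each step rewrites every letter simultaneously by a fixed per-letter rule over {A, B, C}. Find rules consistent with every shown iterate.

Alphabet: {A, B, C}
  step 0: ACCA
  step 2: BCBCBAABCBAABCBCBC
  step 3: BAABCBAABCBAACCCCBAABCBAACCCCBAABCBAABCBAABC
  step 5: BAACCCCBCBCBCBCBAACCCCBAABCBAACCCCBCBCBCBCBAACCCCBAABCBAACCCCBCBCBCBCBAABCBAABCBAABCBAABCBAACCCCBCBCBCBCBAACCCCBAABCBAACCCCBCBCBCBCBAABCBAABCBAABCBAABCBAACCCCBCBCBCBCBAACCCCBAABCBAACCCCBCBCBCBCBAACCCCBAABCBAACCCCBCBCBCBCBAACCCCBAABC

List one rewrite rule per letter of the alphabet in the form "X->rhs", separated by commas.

A->CC, B->BAA, C->BC

  step 2 ⇒ step 3: BCBCBAABCBAABCBCBC ⇒ BAA·BC·BAA·BC·BAA·CC·CC·BAA·BC·BAA·CC·CC·BAA·BC·BAA·BC·BAA·BC
    A ↦ CC
    B ↦ BAA
    C ↦ BC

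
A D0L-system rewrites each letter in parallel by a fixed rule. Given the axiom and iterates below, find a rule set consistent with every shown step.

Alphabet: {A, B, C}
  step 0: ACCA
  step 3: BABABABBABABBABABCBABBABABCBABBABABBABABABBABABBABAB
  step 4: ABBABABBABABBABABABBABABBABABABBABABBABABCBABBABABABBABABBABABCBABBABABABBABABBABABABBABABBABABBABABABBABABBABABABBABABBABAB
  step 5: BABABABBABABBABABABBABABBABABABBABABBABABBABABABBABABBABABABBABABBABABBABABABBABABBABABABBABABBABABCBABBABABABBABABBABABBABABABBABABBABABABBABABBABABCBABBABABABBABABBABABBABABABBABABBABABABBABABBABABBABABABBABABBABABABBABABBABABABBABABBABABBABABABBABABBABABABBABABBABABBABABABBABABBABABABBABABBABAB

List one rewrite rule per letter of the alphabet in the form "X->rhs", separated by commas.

  step 4 ⇒ step 5: ABBABABBABABBABABABBABABBABABABBABABBABABCBABBABABABBABABBABABCBABBABABABBABABBABABABBABABBABABBABABABBABABBABABABBABABBABAB ⇒ BAB·AB·AB·BAB·AB·BAB·AB·AB·BAB·AB·BAB·AB·AB·BAB·AB·BAB·AB·BAB·AB·AB·BAB·AB·BAB·AB·AB·BAB·AB·BAB·AB·BAB·AB·AB·BAB·AB·BAB·AB·AB·BAB·AB·BAB·AB·CB·AB·BAB·AB·AB·BAB·AB·BAB·AB·BAB·AB·AB·BAB·AB·BAB·AB·AB·BAB·AB·BAB·AB·CB·AB·BAB·AB·AB·BAB·AB·BAB·AB·BAB·AB·AB·BAB·AB·BAB·AB·AB·BAB·AB·BAB·AB·BAB·AB·AB·BAB·AB·BAB·AB·AB·BAB·AB·BAB·AB·AB·BAB·AB·BAB·AB·BAB·AB·AB·BAB·AB·BAB·AB·AB·BAB·AB·BAB·AB·BAB·AB·AB·BAB·AB·BAB·AB·AB·BAB·AB·BAB·AB
    A ↦ BAB
    B ↦ AB
    C ↦ CB

A->BAB, B->AB, C->CB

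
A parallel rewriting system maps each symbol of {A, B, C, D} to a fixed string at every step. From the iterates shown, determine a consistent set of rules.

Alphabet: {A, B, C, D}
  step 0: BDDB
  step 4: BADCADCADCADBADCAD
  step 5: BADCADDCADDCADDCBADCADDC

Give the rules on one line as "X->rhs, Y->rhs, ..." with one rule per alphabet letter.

  step 4 ⇒ step 5: BADCADCADCADBADCAD ⇒ BA·D·C·AD·D·C·AD·D·C·AD·D·C·BA·D·C·AD·D·C
    A ↦ D
    B ↦ BA
    C ↦ AD
    D ↦ C

A->D, B->BA, C->AD, D->C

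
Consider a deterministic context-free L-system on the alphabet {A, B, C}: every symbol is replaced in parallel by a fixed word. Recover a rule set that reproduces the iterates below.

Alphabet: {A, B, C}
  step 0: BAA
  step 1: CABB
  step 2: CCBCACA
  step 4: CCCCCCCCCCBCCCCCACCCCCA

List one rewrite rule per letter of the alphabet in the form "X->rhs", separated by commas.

  step 1 ⇒ step 2: CABB ⇒ CC·B·CA·CA
    A ↦ B
    B ↦ CA
    C ↦ CC

A->B, B->CA, C->CC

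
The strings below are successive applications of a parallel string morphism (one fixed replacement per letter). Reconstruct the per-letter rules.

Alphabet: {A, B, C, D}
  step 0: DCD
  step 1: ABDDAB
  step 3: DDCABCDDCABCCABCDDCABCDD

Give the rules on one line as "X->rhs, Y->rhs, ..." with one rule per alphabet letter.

  step 0 ⇒ step 1: DCD ⇒ AB·DD·AB
    C ↦ DD
    D ↦ AB
    A ↦ CA  (constrained at step 1)
    B ↦ BC  (constrained at step 1)

A->CA, B->BC, C->DD, D->AB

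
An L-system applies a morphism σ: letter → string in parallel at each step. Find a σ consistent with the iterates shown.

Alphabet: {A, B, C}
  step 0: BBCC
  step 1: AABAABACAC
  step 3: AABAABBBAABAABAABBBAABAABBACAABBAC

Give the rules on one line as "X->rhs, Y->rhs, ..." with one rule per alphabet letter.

A->B, B->AAB, C->AC

  step 0 ⇒ step 1: BBCC ⇒ AAB·AAB·AC·AC
    B ↦ AAB
    C ↦ AC
    A ↦ B  (constrained at step 1)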